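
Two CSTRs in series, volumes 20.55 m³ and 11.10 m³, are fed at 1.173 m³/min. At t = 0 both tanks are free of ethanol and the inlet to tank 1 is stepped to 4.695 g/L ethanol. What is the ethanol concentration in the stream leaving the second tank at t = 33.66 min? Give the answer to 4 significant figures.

Each tank obeys Vᵢ dCᵢ/dt = Q(Cᵢ₋₁ − Cᵢ), so τᵢ = Vᵢ/Q.
τ₁ = 20.55/1.173 = 17.5192 min; τ₂ = 11.10/1.173 = 9.46292 min.
Solving the cascade with C₁(0)=C₂(0)=0 gives C₂(t) = C_in[1 − (τ₁ e^(−t/τ₁) − τ₂ e^(−t/τ₂))/(τ₁ − τ₂)].
At t = 33.66: e^(−t/τ₁) = 0.146413, e^(−t/τ₂) = 0.0285230.
C₂ = 4.695·[1 − (17.5192·0.146413 − 9.46292·0.0285230)/(8.05627)] = 4.695·0.715113 = 3.35745 g/L.

3.357 g/L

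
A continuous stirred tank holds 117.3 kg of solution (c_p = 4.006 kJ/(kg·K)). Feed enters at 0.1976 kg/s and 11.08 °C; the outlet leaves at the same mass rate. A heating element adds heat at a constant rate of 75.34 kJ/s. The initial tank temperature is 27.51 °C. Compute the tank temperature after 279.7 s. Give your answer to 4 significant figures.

Energy balance: M c_p dT/dt = ṁ c_p (T_in − T) + 75.34.
τ = M/ṁ = 593.623 s; T_ss = T_in + Q̇/(ṁ c_p) = 11.08 + 75.34/(0.1976·4.006) = 106.256 °C.
This is linear first-order; T(t) = T_ss + (T₀ − T_ss) e^(−t/τ).
T(279.7) = 106.256 + (-78.7461)·e^(−279.7/593.623) = 106.256 + (-78.7461)·0.624269 = 57.0973 °C.

57.10 °C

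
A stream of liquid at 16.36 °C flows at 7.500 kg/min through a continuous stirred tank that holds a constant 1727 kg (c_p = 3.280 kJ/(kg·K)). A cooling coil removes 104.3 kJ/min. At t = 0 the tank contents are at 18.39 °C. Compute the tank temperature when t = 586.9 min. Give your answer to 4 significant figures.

12.61 °C

First-law balance (no shaft work): M c_p dT/dt = ṁ c_p (T_in − T) − 104.3.
τ = M/ṁ = 230.267 min; T_ss = T_in − Q̇/(ṁ c_p) = 16.36 − 104.3/(7.500·3.280) = 12.1202 °C.
This is linear first-order; T(t) = T_ss + (T₀ − T_ss) e^(−t/τ).
T(586.9) = 12.1202 + (6.26984)·e^(−586.9/230.267) = 12.1202 + (6.26984)·0.0781767 = 12.6103 °C.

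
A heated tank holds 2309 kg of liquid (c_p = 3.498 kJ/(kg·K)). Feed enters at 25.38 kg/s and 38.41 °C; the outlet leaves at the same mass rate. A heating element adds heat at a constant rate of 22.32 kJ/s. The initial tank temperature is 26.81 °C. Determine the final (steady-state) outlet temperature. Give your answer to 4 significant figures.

38.66 °C

M c_p dT/dt = ṁ c_p (T_in − T) + Q̇.
At steady state dT/dt = 0 ⇒ T_ss = T_in + Q̇/(ṁ c_p) = 38.41 + 22.32/(25.38·3.498) = 38.6614 °C.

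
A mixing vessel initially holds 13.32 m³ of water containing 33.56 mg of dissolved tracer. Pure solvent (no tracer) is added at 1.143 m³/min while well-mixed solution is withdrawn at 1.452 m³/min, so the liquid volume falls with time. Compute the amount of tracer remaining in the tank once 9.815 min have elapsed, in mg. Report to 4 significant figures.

Let m(t) be the amount of tracer. Volume: V(t) = V₀ + (Q_in − Q_out) t = 13.32 − 0.309000 t; V(9.815) = 10.2872 m³.
Solute balance: dm/dt = 0 − Q_out C = −Q_out m/V(t).
dm/m = −Q_out dt/(V₀ − 0.309000 t); integrating gives ln(m/m₀) = −(Q_out/(Q_in−Q_out)) ln(V/V₀).
m = m₀ (V₀/V)^(Q_out/(Q_in−Q_out)) = 33.56 × (13.32/10.2872)^(-4.69903) = 9.96669 mg.

9.967 mg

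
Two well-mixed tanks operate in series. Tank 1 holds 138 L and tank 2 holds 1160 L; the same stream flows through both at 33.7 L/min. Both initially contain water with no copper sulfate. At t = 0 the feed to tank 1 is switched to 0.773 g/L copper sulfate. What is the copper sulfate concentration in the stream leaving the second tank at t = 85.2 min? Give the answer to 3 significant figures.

Each tank obeys Vᵢ dCᵢ/dt = Q(Cᵢ₋₁ − Cᵢ), so τᵢ = Vᵢ/Q.
τ₁ = 138/33.7 = 4.0950 min; τ₂ = 1160/33.7 = 34.421 min.
Tank 1: C₁ = C_in(1 − e^(−t/τ₁)). Tank 2 (τ₁ ≠ τ₂): C₂ = C_in[1 − (τ₁ e^(−t/τ₁) − τ₂ e^(−t/τ₂))/(τ₁ − τ₂)].
At t = 85.2: e^(−t/τ₁) = 9.2052e-10, e^(−t/τ₂) = 0.084146.
C₂ = 0.773·[1 − (4.0950·9.2052e-10 − 34.421·0.084146)/(-30.326)] = 0.773·0.90449 = 0.69917 g/L.

0.699 g/L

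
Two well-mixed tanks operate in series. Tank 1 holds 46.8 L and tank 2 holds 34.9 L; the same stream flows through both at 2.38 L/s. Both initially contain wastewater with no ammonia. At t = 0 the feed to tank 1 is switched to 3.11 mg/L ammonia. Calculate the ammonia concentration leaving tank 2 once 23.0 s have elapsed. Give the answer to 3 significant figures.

Species balance on tank i: dCᵢ/dt = (Cᵢ₋₁ − Cᵢ)/τᵢ with τᵢ = Vᵢ/Q.
τ₁ = 46.8/2.38 = 19.664 s; τ₂ = 34.9/2.38 = 14.664 s.
Tank 1: C₁ = C_in(1 − e^(−t/τ₁)). Tank 2 (τ₁ ≠ τ₂): C₂ = C_in[1 − (τ₁ e^(−t/τ₁) − τ₂ e^(−t/τ₂))/(τ₁ − τ₂)].
At t = 23.0: e^(−t/τ₁) = 0.31047, e^(−t/τ₂) = 0.20836.
C₂ = 3.11·[1 − (19.664·0.31047 − 14.664·0.20836)/(5.0000)] = 3.11·0.39006 = 1.2131 mg/L.

1.21 mg/L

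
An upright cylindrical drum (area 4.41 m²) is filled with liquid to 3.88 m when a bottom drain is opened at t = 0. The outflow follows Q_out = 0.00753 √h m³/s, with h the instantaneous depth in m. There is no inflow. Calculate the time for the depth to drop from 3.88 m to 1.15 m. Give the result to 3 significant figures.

1050 s

A dh/dt = −Q_out = −0.00753 √h.
∫ h^(−1/2) dh = −(0.00753/A) ∫ dt, giving 2√h = 2√h₀ − (0.00753/A) t.
t = 2A(√h₀ − √h)/0.00753 = 2·4.41·(√3.88 − √1.15)/0.00753
  = 8.8200 × (1.9698 − 1.0724) / 0.00753 = 1051.1 s.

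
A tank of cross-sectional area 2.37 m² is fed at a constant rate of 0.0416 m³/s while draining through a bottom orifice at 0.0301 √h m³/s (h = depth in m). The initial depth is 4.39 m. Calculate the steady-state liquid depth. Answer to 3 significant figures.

1.91 m

Level balance: A dh/dt = 0.0416 − 0.0301 √h. Setting dh/dt = 0:
Q_in = 0.0301 √h_ss ⇒ √h_ss = 0.0416/0.0301 = 1.3821.
h_ss = 1.3821² = 1.9101 m. (Since h₀ = 4.39 m > h_ss, the level will fall toward this value.)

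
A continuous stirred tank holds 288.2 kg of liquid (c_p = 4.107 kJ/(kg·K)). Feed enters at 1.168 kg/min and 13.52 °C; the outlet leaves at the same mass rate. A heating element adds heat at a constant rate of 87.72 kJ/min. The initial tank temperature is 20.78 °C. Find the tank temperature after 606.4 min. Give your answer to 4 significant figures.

30.86 °C

Unsteady energy balance on the tank contents: M c_p dT/dt = ṁ c_p (T_in − T) + 87.72.
Rearrange: dT/dt = (T_ss − T)/τ with τ = M/ṁ = 246.747 min and T_ss = T_in + Q̇/(ṁ c_p) = 31.8065 °C.
Solution: T(t) = T_ss + (T₀ − T_ss) e^(−t/τ).
T(606.4) = 31.8065 + (-11.0265)·e^(−606.4/246.747) = 31.8065 + (-11.0265)·0.0856418 = 30.8622 °C.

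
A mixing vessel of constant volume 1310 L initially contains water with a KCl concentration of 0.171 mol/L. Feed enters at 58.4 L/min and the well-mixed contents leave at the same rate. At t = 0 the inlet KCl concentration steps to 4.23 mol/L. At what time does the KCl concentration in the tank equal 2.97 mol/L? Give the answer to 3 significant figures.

26.2 min

Mass balance on the solute (V constant): V dC/dt = Q(C_in − C), so τ = V/Q = 22.432 min.
C(t) = C_in + (C₀ − C_in) e^(−t/τ). Set C = 2.97 and solve for t:
e^(−t/τ) = (C − C_in)/(C₀ − C_in) = (2.97 − 4.23)/(0.171 − 4.23) = 0.31042
t = −τ ln(…) = 22.432 × 1.1698 = 26.241 min.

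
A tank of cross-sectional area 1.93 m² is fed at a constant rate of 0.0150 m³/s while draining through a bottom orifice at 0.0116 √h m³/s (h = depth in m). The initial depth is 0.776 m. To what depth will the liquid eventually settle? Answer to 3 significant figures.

A dh/dt = Q_in − 0.0116 √h. Steady state requires inflow = outflow:
Q_in = 0.0116 √h_ss ⇒ √h_ss = 0.0150/0.0116 = 1.2931.
h_ss = 1.2931² = 1.6721 m. (Since h₀ = 0.776 m < h_ss, the level will rise toward this value.)

1.67 m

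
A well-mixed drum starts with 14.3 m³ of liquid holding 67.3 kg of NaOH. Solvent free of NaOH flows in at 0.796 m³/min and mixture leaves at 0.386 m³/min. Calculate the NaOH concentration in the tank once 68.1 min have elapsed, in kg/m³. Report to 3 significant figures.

0.575 kg/m³

Let m(t) be the amount of NaOH. Volume: V(t) = V₀ + (Q_in − Q_out) t = 14.3 + 0.41000 t; V(68.1) = 42.221 m³.
Solute balance: dm/dt = 0 − Q_out C = −Q_out m/V(t).
Separate: dm/m = −Q_out dt/V(t) ⇒ ln(m/m₀) = −(Q_out/(Q_in−Q_out)) ln(V/V₀).
m = m₀ (V₀/V)^(Q_out/(Q_in−Q_out)) = 67.3 × (14.3/42.221)^(0.94146) = 24.285 kg.
C = m/V = 24.285/42.221 = 0.57520 kg/m³.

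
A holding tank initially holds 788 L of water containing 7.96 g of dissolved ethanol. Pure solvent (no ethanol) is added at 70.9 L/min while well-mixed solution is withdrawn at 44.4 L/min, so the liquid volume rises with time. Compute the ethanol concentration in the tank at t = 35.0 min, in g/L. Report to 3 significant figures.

Total volume: dV/dt = Q_in − Q_out = 26.500 L/min, so V(t) = 788 + 26.500 t and V(35.0) = 1715.5 L.
Solute balance: dm/dt = 0 − Q_out C = −Q_out m/V(t).
dm/m = −Q_out dt/(V₀ + 26.500 t); integrating gives ln(m/m₀) = −(Q_out/(Q_in−Q_out)) ln(V/V₀).
m = m₀ (V₀/V)^(Q_out/(Q_in−Q_out)) = 7.96 × (788/1715.5)^(1.6755) = 2.1619 g.
C = m/V = 2.1619/1715.5 = 0.0012602 g/L.

0.00126 g/L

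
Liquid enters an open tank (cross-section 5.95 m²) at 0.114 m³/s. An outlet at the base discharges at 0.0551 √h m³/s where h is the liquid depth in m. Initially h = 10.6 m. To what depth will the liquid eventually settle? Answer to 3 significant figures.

4.28 m

Level balance: A dh/dt = 0.114 − 0.0551 √h. Setting dh/dt = 0:
Q_in = 0.0551 √h_ss ⇒ √h_ss = 0.114/0.0551 = 2.0690.
h_ss = 2.0690² = 4.2806 m. (Since h₀ = 10.6 m > h_ss, the level will fall toward this value.)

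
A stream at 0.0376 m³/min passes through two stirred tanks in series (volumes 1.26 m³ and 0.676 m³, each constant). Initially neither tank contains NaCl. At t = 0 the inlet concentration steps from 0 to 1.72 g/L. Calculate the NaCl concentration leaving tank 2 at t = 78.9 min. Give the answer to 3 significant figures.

1.39 g/L

Time constants: τᵢ = Vᵢ/Q for each well-mixed tank.
τ₁ = 1.26/0.0376 = 33.511 min; τ₂ = 0.676/0.0376 = 17.979 min.
Tank 1: C₁ = C_in(1 − e^(−t/τ₁)). Tank 2 (τ₁ ≠ τ₂): C₂ = C_in[1 − (τ₁ e^(−t/τ₁) − τ₂ e^(−t/τ₂))/(τ₁ − τ₂)].
At t = 78.9: e^(−t/τ₁) = 0.094943, e^(−t/τ₂) = 0.012419.
C₂ = 1.72·[1 − (33.511·0.094943 − 17.979·0.012419)/(15.532)] = 1.72·0.80953 = 1.3924 g/L.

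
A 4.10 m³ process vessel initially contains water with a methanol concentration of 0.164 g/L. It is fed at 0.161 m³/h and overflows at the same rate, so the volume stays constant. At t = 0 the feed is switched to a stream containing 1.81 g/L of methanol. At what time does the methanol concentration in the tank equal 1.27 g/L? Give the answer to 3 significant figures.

28.4 h

Transient balance on the dissolved component: V dC/dt = Q(C_in − C), so τ = V/Q = 25.466 h.
C(t) = C_in + (C₀ − C_in) e^(−t/τ). Set C = 1.27 and solve for t:
e^(−t/τ) = (C − C_in)/(C₀ − C_in) = (1.27 − 1.81)/(0.164 − 1.81) = 0.32807
t = −τ ln(…) = 25.466 × 1.1145 = 28.383 h.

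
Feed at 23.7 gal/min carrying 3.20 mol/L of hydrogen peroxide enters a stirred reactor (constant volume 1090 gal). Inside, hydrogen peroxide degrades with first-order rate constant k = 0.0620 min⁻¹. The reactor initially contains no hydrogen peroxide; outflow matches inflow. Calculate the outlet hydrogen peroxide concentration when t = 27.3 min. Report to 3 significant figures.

0.746 mol/L

V dC/dt = Q(C_in − C) − k V C.
This is linear with rate a = Q/V + k = 0.083743 min⁻¹.
C_ss = Q C_in/(Q + kV) = 0.83085 mol/L; C(t) = C_ss + (C₀ − C_ss) e^(−a t).
C(27.3) = 0.83085 + (-0.83085)·e^(−0.083743·27.3) = 0.83085 + (-0.83085)·0.10165 = 0.74639 mol/L.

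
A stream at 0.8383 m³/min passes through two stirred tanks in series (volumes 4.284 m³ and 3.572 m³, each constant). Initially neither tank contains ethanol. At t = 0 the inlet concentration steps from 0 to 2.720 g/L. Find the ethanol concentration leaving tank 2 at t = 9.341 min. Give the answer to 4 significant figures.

Time constants: τᵢ = Vᵢ/Q for each well-mixed tank.
τ₁ = 4.284/0.8383 = 5.11034 min; τ₂ = 3.572/0.8383 = 4.26100 min.
Solving the cascade with C₁(0)=C₂(0)=0 gives C₂(t) = C_in[1 − (τ₁ e^(−t/τ₁) − τ₂ e^(−t/τ₂))/(τ₁ − τ₂)].
At t = 9.341: e^(−t/τ₁) = 0.160757, e^(−t/τ₂) = 0.111670.
C₂ = 2.720·[1 − (5.11034·0.160757 − 4.26100·0.111670)/(0.849338)] = 2.720·0.592982 = 1.61291 g/L.

1.613 g/L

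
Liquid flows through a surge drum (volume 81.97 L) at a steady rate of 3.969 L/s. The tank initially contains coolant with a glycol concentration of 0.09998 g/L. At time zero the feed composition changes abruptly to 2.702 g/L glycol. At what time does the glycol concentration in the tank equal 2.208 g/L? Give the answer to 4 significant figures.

Accumulation = in − out for the solute gives V dC/dt = Q(C_in − C), so τ = V/Q = 20.6526 s.
C(t) = C_in + (C₀ − C_in) e^(−t/τ). Set C = 2.208 and solve for t:
e^(−t/τ) = (C − C_in)/(C₀ − C_in) = (2.208 − 2.702)/(0.09998 − 2.702) = 0.189852
t = −τ ln(…) = 20.6526 × 1.66151 = 34.3144 s.

34.31 s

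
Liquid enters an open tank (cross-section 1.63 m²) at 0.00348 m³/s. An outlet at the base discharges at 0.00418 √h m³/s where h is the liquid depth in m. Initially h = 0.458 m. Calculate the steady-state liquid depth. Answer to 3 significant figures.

A dh/dt = Q_in − 0.00418 √h. Steady state requires inflow = outflow:
Q_in = 0.00418 √h_ss ⇒ √h_ss = 0.00348/0.00418 = 0.83254.
h_ss = 0.83254² = 0.69312 m. (Since h₀ = 0.458 m < h_ss, the level will rise toward this value.)

0.693 m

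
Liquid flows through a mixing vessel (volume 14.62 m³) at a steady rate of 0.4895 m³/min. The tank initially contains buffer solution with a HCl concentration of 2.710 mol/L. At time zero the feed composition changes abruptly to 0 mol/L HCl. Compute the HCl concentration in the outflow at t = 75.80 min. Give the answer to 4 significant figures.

Transient balance on the dissolved component: V dC/dt = Q(C_in − C).
Time constant τ = V/Q = 14.62/0.4895 = 29.8672 min.
C approaches C_in exponentially: C(t) = C_in + (C₀ − C_in) e^(−t/τ).
C(75.80) = 0 + (2.710 − 0)·e^(−75.80/29.8672) = 0 + (2.71000)·0.0790322 = 0.214177 mol/L.

0.2142 mol/L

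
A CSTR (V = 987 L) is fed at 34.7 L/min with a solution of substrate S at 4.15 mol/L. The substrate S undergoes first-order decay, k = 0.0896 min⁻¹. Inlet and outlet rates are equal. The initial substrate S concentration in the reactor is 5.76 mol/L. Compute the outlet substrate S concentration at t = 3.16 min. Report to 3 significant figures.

4.26 mol/L

Accumulation = in − out − consumed: V dC/dt = Q C_in − Q C − k V C.
dC/dt = (Q/V) C_in − (Q/V + k) C; effective rate a = Q/V + k = 0.035157 + 0.0896 = 0.12476 min⁻¹.
C_ss = Q C_in/(Q + kV) = 1.1695 mol/L; C(t) = C_ss + (C₀ − C_ss) e^(−a t).
C(3.16) = 1.1695 + (4.5905)·e^(−0.12476·3.16) = 1.1695 + (4.5905)·0.67420 = 4.2644 mol/L.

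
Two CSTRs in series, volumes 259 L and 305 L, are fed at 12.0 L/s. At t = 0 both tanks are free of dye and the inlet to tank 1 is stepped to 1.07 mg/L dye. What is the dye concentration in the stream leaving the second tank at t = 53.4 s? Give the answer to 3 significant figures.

0.710 mg/L

Each tank obeys Vᵢ dCᵢ/dt = Q(Cᵢ₋₁ − Cᵢ), so τᵢ = Vᵢ/Q.
τ₁ = 259/12.0 = 21.583 s; τ₂ = 305/12.0 = 25.417 s.
Solving the cascade with C₁(0)=C₂(0)=0 gives C₂(t) = C_in[1 − (τ₁ e^(−t/τ₁) − τ₂ e^(−t/τ₂))/(τ₁ − τ₂)].
At t = 53.4: e^(−t/τ₁) = 0.084236, e^(−t/τ₂) = 0.12234.
C₂ = 1.07·[1 − (21.583·0.084236 − 25.417·0.12234)/(-3.8333)] = 1.07·0.66314 = 0.70957 mg/L.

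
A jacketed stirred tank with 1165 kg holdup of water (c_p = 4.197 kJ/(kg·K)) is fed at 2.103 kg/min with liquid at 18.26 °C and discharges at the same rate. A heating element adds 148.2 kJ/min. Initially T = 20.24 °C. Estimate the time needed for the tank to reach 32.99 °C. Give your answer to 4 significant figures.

Heat balance on the well-mixed liquid: M c_p dT/dt = ṁ c_p (T_in − T) + 148.2.
τ = M/ṁ = 553.971 min; T_ss = T_in + Q̇/(ṁ c_p) = 35.0507 °C.
T(t) = T_ss + (T₀ − T_ss) e^(−t/τ). Set T = 32.99:
e^(−t/τ) = (32.99 − 35.0507)/(20.24 − 35.0507) = 0.139139
t = −553.971 · ln(0.139139) = 1092.59 min.

1093 min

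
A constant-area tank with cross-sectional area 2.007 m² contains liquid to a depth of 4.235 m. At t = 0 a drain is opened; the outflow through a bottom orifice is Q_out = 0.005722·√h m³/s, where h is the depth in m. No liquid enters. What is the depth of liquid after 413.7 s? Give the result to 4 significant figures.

2.156 m

A dh/dt = −Q_out = −0.005722 √h.
This is separable: 2 d(√h)/dt = −0.005722/A, so √h = √h₀ − (0.005722/(2A)) t.
√h = √4.235 − 0.005722·413.7/(2·2.007) = 2.05791 − 0.589734 = 1.46818.
h = 1.46818² = 2.15555 m.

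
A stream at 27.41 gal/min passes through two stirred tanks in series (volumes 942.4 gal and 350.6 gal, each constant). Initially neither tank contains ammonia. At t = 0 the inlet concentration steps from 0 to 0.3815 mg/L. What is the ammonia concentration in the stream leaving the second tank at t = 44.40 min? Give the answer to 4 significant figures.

Each tank obeys Vᵢ dCᵢ/dt = Q(Cᵢ₋₁ − Cᵢ), so τᵢ = Vᵢ/Q.
τ₁ = 942.4/27.41 = 34.3816 min; τ₂ = 350.6/27.41 = 12.7910 min.
Solving the cascade with C₁(0)=C₂(0)=0 gives C₂(t) = C_in[1 − (τ₁ e^(−t/τ₁) − τ₂ e^(−t/τ₂))/(τ₁ − τ₂)].
At t = 44.40: e^(−t/τ₁) = 0.274889, e^(−t/τ₂) = 0.0310796.
C₂ = 0.3815·[1 − (34.3816·0.274889 − 12.7910·0.0310796)/(21.5907)] = 0.3815·0.580671 = 0.221526 mg/L.

0.2215 mg/L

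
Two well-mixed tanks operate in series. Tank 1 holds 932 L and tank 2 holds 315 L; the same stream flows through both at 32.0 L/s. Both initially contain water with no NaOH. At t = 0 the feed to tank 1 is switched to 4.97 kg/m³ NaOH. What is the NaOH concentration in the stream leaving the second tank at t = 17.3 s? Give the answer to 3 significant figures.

Time constants: τᵢ = Vᵢ/Q for each well-mixed tank.
τ₁ = 932/32.0 = 29.125 s; τ₂ = 315/32.0 = 9.8438 s.
Tank 1: C₁ = C_in(1 − e^(−t/τ₁)). Tank 2 (τ₁ ≠ τ₂): C₂ = C_in[1 − (τ₁ e^(−t/τ₁) − τ₂ e^(−t/τ₂))/(τ₁ − τ₂)].
At t = 17.3: e^(−t/τ₁) = 0.55212, e^(−t/τ₂) = 0.17248.
C₂ = 4.97·[1 − (29.125·0.55212 − 9.8438·0.17248)/(19.281)] = 4.97·0.25406 = 1.2627 kg/m³.

1.26 kg/m³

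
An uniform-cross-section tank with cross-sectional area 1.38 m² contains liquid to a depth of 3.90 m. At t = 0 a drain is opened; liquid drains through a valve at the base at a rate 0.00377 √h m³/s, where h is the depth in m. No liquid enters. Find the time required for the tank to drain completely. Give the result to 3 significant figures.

1450 s

A dh/dt = −Q_out = −0.00377 √h.
Separate and integrate: 2(√h − √h₀) = −(0.00377/A) t.
Set h = 0: 2√h₀ = (0.00377/A) t_empty ⇒ t_empty = 2A√h₀/0.00377.
t_empty = 2·1.38·√3.90/0.00377 = 2.7600·1.9748/0.00377 = 1445.8 s.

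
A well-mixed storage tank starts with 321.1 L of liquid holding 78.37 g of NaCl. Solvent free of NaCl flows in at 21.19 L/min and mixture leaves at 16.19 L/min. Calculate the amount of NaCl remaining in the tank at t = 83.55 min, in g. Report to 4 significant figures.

5.276 g

Let m(t) be the amount of NaCl. Volume: V(t) = V₀ + (Q_in − Q_out) t = 321.1 + 5.00000 t; V(83.55) = 738.850 L.
Solute balance: dm/dt = 0 − Q_out C = −Q_out m/V(t).
dm/m = −Q_out dt/(V₀ + 5.00000 t); integrating gives ln(m/m₀) = −(Q_out/(Q_in−Q_out)) ln(V/V₀).
m = m₀ (V₀/V)^(Q_out/(Q_in−Q_out)) = 78.37 × (321.1/738.850)^(3.23800) = 5.27553 g.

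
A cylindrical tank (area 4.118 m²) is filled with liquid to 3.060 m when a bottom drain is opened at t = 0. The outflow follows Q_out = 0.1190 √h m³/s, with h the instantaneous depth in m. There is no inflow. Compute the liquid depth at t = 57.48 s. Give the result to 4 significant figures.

0.8441 m

A dh/dt = −Q_out = −0.1190 √h.
∫ h^(−1/2) dh = −(0.1190/A) ∫ dt, giving 2√h = 2√h₀ − (0.1190/A) t.
√h = √3.060 − 0.1190·57.48/(2·4.118) = 1.74929 − 0.830515 = 0.918771.
h = 0.918771² = 0.844140 m.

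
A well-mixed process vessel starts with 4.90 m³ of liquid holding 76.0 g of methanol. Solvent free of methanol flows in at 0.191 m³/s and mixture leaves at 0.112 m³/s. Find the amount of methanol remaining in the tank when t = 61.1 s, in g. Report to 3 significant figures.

28.8 g

Let m(t) be the amount of methanol. Volume: V(t) = V₀ + (Q_in − Q_out) t = 4.90 + 0.079000 t; V(61.1) = 9.7269 m³.
No methanol enters, so dm/dt = −Q_out · (m/V).
dm/m = −Q_out dt/(V₀ + 0.079000 t); integrating gives ln(m/m₀) = −(Q_out/(Q_in−Q_out)) ln(V/V₀).
m = m₀ (V₀/V)^(Q_out/(Q_in−Q_out)) = 76.0 × (4.90/9.7269)^(1.4177) = 28.751 g.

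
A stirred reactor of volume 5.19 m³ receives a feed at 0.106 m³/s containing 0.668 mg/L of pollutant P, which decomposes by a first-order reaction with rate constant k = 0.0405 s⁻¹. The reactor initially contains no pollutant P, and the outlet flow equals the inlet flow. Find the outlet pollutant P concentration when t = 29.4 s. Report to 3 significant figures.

Accumulation = in − out − consumed: V dC/dt = Q C_in − Q C − k V C.
This is linear with rate a = Q/V + k = 0.060924 s⁻¹.
C_ss = Q C_in/(Q + kV) = 0.22394 mg/L; C(t) = C_ss + (C₀ − C_ss) e^(−a t).
C(29.4) = 0.22394 + (-0.22394)·e^(−0.060924·29.4) = 0.22394 + (-0.22394)·0.16677 = 0.18659 mg/L.

0.187 mg/L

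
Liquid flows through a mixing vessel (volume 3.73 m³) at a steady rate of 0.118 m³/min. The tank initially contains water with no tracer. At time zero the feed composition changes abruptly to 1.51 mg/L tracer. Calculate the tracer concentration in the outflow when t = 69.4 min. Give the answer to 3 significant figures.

Mass balance on the solute (V constant): V dC/dt = Q(C_in − C).
So dC/dt = (C_in − C)/τ with τ = V/Q = 3.73/0.118 = 31.610 min.
This is linear first-order; C(t) = C_in + (C₀ − C_in) e^(−t/τ).
C(69.4) = 1.51 + (0 − 1.51)·e^(−69.4/31.610) = 1.51 + (-1.5100)·0.11130 = 1.3419 mg/L.

1.34 mg/L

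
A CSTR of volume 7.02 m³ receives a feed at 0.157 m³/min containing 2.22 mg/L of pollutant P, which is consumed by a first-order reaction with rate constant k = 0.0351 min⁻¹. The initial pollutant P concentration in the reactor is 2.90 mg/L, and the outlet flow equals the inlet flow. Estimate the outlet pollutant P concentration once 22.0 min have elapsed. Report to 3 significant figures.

Species balance: V dC/dt = Q C_in − Q C − k V C.
dC/dt = (Q/V) C_in − (Q/V + k) C; effective rate a = Q/V + k = 0.022365 + 0.0351 = 0.057465 min⁻¹.
C_ss = Q C_in/(Q + kV) = 0.86400 mg/L; C(t) = C_ss + (C₀ − C_ss) e^(−a t).
C(22.0) = 0.86400 + (2.0360)·e^(−0.057465·22.0) = 0.86400 + (2.0360)·0.28246 = 1.4391 mg/L.

1.44 mg/L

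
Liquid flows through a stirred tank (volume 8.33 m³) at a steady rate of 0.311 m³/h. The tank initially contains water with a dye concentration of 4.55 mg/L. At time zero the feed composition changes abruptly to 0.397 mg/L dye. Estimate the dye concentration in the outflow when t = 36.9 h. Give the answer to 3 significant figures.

Unsteady species balance (constant V, well mixed): V dC/dt = Q(C_in − C).
Rewrite as dC/dt + C/τ = C_in/τ, τ = V/Q = 26.785 h.
This is linear first-order; C(t) = C_in + (C₀ − C_in) e^(−t/τ).
C(36.9) = 0.397 + (4.55 − 0.397)·e^(−36.9/26.785) = 0.397 + (4.1530)·0.25217 = 1.4443 mg/L.

1.44 mg/L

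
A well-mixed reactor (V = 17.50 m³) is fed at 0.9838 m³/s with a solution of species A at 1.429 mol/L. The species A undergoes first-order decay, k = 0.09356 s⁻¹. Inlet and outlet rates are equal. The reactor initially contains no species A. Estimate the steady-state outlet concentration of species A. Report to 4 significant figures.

0.5364 mol/L

Species balance: V dC/dt = Q C_in − Q C − k V C.
Steady state (dC/dt = 0): C_ss = Q C_in/(Q + kV) = C_in/(1 + kV/Q).
C_ss = 0.9838·1.429/(0.9838 + 0.09356·17.50) = 1.40585/2.62110 = 0.536359 mol/L.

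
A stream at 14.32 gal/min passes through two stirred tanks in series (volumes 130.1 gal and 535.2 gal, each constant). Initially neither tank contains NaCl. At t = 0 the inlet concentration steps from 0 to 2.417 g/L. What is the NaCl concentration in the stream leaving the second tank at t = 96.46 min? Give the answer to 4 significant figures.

Time constants: τᵢ = Vᵢ/Q for each well-mixed tank.
τ₁ = 130.1/14.32 = 9.08520 min; τ₂ = 535.2/14.32 = 37.3743 min.
Tank 1: C₁ = C_in(1 − e^(−t/τ₁)). Tank 2 (τ₁ ≠ τ₂): C₂ = C_in[1 − (τ₁ e^(−t/τ₁) − τ₂ e^(−t/τ₂))/(τ₁ − τ₂)].
At t = 96.46: e^(−t/τ₁) = 2.44893e-05, e^(−t/τ₂) = 0.0757045.
C₂ = 2.417·[1 − (9.08520·2.44893e-05 − 37.3743·0.0757045)/(-28.2891)] = 2.417·0.899990 = 2.17528 g/L.

2.175 g/L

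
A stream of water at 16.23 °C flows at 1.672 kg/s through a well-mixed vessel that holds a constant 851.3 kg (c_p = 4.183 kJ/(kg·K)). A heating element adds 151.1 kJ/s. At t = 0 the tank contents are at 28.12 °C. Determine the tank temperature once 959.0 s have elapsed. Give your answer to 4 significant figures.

36.36 °C

Unsteady energy balance on the tank contents: M c_p dT/dt = ṁ c_p (T_in − T) + 151.1.
τ = M/ṁ = 509.151 s; T_ss = T_in + Q̇/(ṁ c_p) = 16.23 + 151.1/(1.672·4.183) = 37.8343 °C.
Integrating: T(t) = T_ss + (T₀ − T_ss) e^(−t/τ).
T(959.0) = 37.8343 + (-9.71431)·e^(−959.0/509.151) = 37.8343 + (-9.71431)·0.152053 = 36.3572 °C.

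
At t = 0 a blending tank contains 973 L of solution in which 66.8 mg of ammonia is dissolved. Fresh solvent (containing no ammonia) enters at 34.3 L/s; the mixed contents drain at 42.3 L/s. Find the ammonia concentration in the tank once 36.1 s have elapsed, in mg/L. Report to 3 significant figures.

0.0152 mg/L

Let m(t) be the amount of ammonia. Volume: V(t) = V₀ + (Q_in − Q_out) t = 973 − 8.0000 t; V(36.1) = 684.20 L.
Solute balance: dm/dt = 0 − Q_out C = −Q_out m/V(t).
Separate: dm/m = −Q_out dt/V(t) ⇒ ln(m/m₀) = −(Q_out/(Q_in−Q_out)) ln(V/V₀).
m = m₀ (V₀/V)^(Q_out/(Q_in−Q_out)) = 66.8 × (973/684.20)^(-5.2875) = 10.379 mg.
C = m/V = 10.379/684.20 = 0.015170 mg/L.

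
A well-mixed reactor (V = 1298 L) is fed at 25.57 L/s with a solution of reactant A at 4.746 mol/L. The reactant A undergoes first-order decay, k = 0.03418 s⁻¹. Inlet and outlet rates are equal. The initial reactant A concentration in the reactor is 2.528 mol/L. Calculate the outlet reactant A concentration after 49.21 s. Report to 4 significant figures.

Species balance: V dC/dt = Q C_in − Q C − k V C.
This is linear with rate a = Q/V + k = 0.0538795 s⁻¹.
C_ss = Q C_in/(Q + kV) = 1.73524 mol/L; C(t) = C_ss + (C₀ − C_ss) e^(−a t).
C(49.21) = 1.73524 + (0.792759)·e^(−0.0538795·49.21) = 1.73524 + (0.792759)·0.0705515 = 1.79117 mol/L.

1.791 mol/L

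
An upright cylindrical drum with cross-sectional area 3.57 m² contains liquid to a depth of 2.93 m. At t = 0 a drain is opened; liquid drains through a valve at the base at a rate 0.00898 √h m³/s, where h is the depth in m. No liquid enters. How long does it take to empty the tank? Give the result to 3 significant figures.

A dh/dt = −Q_out = −0.00898 √h.
Separate and integrate: 2(√h − √h₀) = −(0.00898/A) t.
Tank is empty when √h = 0: t_empty = 2A√h₀/0.00898.
t_empty = 2·3.57·√2.93/0.00898 = 7.1400·1.7117/0.00898 = 1361.0 s.

1360 s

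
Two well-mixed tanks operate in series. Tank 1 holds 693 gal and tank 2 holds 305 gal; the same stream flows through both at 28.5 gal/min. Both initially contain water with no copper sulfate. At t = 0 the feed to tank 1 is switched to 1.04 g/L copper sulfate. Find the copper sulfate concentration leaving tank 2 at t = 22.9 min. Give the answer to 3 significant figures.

0.412 g/L

Time constants: τᵢ = Vᵢ/Q for each well-mixed tank.
τ₁ = 693/28.5 = 24.316 min; τ₂ = 305/28.5 = 10.702 min.
Solving the cascade with C₁(0)=C₂(0)=0 gives C₂(t) = C_in[1 − (τ₁ e^(−t/τ₁) − τ₂ e^(−t/τ₂))/(τ₁ − τ₂)].
At t = 22.9: e^(−t/τ₁) = 0.38994, e^(−t/τ₂) = 0.11767.
C₂ = 1.04·[1 − (24.316·0.38994 − 10.702·0.11767)/(13.614)] = 1.04·0.39605 = 0.41189 g/L.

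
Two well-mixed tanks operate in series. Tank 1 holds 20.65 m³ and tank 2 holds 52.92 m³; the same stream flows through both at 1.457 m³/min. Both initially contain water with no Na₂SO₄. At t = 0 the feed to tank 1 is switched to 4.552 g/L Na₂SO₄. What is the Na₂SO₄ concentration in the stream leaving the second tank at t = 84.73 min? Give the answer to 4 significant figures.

3.835 g/L

Species balance on tank i: dCᵢ/dt = (Cᵢ₋₁ − Cᵢ)/τᵢ with τᵢ = Vᵢ/Q.
τ₁ = 20.65/1.457 = 14.1730 min; τ₂ = 52.92/1.457 = 36.3212 min.
Tank 1: C₁ = C_in(1 − e^(−t/τ₁)). Tank 2 (τ₁ ≠ τ₂): C₂ = C_in[1 − (τ₁ e^(−t/τ₁) − τ₂ e^(−t/τ₂))/(τ₁ − τ₂)].
At t = 84.73: e^(−t/τ₁) = 0.00253316, e^(−t/τ₂) = 0.0970240.
C₂ = 4.552·[1 − (14.1730·0.00253316 − 36.3212·0.0970240)/(-22.1482)] = 4.552·0.842510 = 3.83511 g/L.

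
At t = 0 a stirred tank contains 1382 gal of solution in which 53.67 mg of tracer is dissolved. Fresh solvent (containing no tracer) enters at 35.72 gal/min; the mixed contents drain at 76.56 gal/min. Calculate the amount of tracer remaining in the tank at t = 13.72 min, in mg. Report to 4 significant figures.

20.25 mg

Total volume: dV/dt = Q_in − Q_out = -40.8400 gal/min, so V(t) = 1382 − 40.8400 t and V(13.72) = 821.675 gal.
Species balance (pure solvent in): dm/dt = −Q_out · m/V(t).
dm/m = −Q_out dt/(V₀ − 40.8400 t); integrating gives ln(m/m₀) = −(Q_out/(Q_in−Q_out)) ln(V/V₀).
m = m₀ (V₀/V)^(Q_out/(Q_in−Q_out)) = 53.67 × (1382/821.675)^(-1.87463) = 20.2500 mg.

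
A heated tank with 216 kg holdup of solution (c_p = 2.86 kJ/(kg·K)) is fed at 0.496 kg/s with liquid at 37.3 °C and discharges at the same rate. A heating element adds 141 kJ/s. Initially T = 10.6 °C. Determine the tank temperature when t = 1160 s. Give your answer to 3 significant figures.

M c_p dT/dt = ṁ c_p (T_in − T) + Q̇.
τ = M/ṁ = 435.48 s; T_ss = T_in + Q̇/(ṁ c_p) = 37.3 + 141/(0.496·2.86) = 136.70 °C.
This is linear first-order; T(t) = T_ss + (T₀ − T_ss) e^(−t/τ).
T(1160) = 136.70 + (-126.10)·e^(−1160/435.48) = 136.70 + (-126.10)·0.069690 = 127.91 °C.

128 °C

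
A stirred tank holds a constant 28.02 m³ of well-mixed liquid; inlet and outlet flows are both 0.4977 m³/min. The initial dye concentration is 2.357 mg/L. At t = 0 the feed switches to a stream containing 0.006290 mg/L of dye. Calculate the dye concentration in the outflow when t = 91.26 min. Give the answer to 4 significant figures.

0.4710 mg/L

Mass balance on the solute (V constant): V dC/dt = Q(C_in − C).
Time constant τ = V/Q = 28.02/0.4977 = 56.2990 min.
Integrating: C(t) = C_in + (C₀ − C_in) e^(−t/τ).
C(91.26) = 0.006290 + (2.357 − 0.006290)·e^(−91.26/56.2990) = 0.006290 + (2.35071)·0.197703 = 0.471033 mg/L.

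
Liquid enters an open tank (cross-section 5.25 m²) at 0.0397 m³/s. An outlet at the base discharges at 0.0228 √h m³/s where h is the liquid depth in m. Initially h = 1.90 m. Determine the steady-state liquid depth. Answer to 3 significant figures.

Accumulation of liquid (constant cross-section A): A dh/dt = Q_in − 0.0228 √h. At steady state dh/dt = 0:
Q_in = 0.0228 √h_ss ⇒ √h_ss = 0.0397/0.0228 = 1.7412.
h_ss = 1.7412² = 3.0319 m. (Since h₀ = 1.90 m < h_ss, the level will rise toward this value.)

3.03 m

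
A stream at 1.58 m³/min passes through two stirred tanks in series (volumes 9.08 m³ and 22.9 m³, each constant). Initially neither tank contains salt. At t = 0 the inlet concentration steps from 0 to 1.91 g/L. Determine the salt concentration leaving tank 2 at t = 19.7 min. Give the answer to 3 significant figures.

1.14 g/L

Time constants: τᵢ = Vᵢ/Q for each well-mixed tank.
τ₁ = 9.08/1.58 = 5.7468 min; τ₂ = 22.9/1.58 = 14.494 min.
Tank 1: C₁ = C_in(1 − e^(−t/τ₁)). Tank 2 (τ₁ ≠ τ₂): C₂ = C_in[1 − (τ₁ e^(−t/τ₁) − τ₂ e^(−t/τ₂))/(τ₁ − τ₂)].
At t = 19.7: e^(−t/τ₁) = 0.032453, e^(−t/τ₂) = 0.25686.
C₂ = 1.91·[1 − (5.7468·0.032453 − 14.494·0.25686)/(-8.7468)] = 1.91·0.59570 = 1.1378 g/L.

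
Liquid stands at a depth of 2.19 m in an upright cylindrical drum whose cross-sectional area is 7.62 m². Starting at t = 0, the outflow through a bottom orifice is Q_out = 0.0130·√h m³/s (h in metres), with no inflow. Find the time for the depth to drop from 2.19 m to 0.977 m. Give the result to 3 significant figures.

A dh/dt = −Q_out = −0.0130 √h.
Separate and integrate: 2(√h − √h₀) = −(0.0130/A) t.
t = 2A(√h₀ − √h)/0.0130 = 2·7.62·(√2.19 − √0.977)/0.0130
  = 15.240 × (1.4799 − 0.98843) / 0.0130 = 576.11 s.

576 s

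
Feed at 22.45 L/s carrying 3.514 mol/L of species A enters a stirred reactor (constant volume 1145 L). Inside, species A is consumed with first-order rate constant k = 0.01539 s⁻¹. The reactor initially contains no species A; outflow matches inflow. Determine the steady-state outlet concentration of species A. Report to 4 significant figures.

1.969 mol/L

Accumulation = in − out − consumed: V dC/dt = Q C_in − Q C − k V C.
At steady state: 0 = Q C_in − (Q + kV) C_ss, so C_ss = Q C_in/(Q + kV).
C_ss = 22.45·3.514/(22.45 + 0.01539·1145) = 78.8893/40.0716 = 1.96871 mol/L.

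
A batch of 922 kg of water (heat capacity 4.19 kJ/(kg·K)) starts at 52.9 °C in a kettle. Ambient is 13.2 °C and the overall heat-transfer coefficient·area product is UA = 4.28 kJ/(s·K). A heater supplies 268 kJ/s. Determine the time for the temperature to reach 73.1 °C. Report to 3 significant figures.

First-law balance (no shaft work): M c_p dT/dt = −UA(T − T_amb) + Q̇.
τ = M c_p/UA = 902.61 s; T_ss = T_amb + Q̇/UA = 13.2 + 268/4.28 = 75.817 °C.
T(t) = T_ss + (T₀ − T_ss)e^(−t/τ); set T = 73.1:
t = −τ ln[(T − T_ss)/(T₀ − T_ss)] = −902.61 · ln(0.11855) = 1924.7 s.

1920 s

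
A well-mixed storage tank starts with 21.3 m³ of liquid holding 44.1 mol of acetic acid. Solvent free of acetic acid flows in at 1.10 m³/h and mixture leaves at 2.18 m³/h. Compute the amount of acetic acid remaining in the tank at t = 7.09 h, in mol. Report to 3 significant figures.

17.9 mol

Let m(t) be the amount of acetic acid. Volume: V(t) = V₀ + (Q_in − Q_out) t = 21.3 − 1.0800 t; V(7.09) = 13.643 m³.
No acetic acid enters, so dm/dt = −Q_out · (m/V).
dm/m = −Q_out dt/(V₀ − 1.0800 t); integrating gives ln(m/m₀) = −(Q_out/(Q_in−Q_out)) ln(V/V₀).
m = m₀ (V₀/V)^(Q_out/(Q_in−Q_out)) = 44.1 × (21.3/13.643)^(-2.0185) = 17.943 mol.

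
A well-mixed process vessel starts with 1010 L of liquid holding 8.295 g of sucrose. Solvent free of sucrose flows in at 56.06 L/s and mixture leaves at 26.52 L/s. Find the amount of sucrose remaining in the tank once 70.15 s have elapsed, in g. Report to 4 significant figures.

Total volume: dV/dt = Q_in − Q_out = 29.5400 L/s, so V(t) = 1010 + 29.5400 t and V(70.15) = 3082.23 L.
No sucrose enters, so dm/dt = −Q_out · (m/V).
Separate: dm/m = −Q_out dt/V(t) ⇒ ln(m/m₀) = −(Q_out/(Q_in−Q_out)) ln(V/V₀).
m = m₀ (V₀/V)^(Q_out/(Q_in−Q_out)) = 8.295 × (1010/3082.23)^(0.897766) = 3.04656 g.

3.047 g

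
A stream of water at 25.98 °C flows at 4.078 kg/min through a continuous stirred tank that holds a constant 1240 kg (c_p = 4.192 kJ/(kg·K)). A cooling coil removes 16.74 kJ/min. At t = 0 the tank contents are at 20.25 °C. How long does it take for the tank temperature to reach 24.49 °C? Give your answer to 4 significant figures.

678.1 min

M c_p dT/dt = ṁ c_p (T_in − T) − Q̇.
τ = M/ṁ = 304.071 min; T_ss = T_in − Q̇/(ṁ c_p) = 25.0008 °C.
T(t) = T_ss + (T₀ − T_ss) e^(−t/τ). Set T = 24.49:
e^(−t/τ) = (24.49 − 25.0008)/(20.25 − 25.0008) = 0.107512
t = −304.071 · ln(0.107512) = 678.124 min.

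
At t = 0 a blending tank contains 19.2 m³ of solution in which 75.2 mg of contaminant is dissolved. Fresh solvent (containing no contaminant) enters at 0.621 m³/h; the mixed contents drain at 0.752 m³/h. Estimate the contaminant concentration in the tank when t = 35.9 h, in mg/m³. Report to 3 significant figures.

1.03 mg/m³

Total volume: dV/dt = Q_in − Q_out = -0.13100 m³/h, so V(t) = 19.2 − 0.13100 t and V(35.9) = 14.497 m³.
Species balance (pure solvent in): dm/dt = −Q_out · m/V(t).
Separate: dm/m = −Q_out dt/V(t) ⇒ ln(m/m₀) = −(Q_out/(Q_in−Q_out)) ln(V/V₀).
m = m₀ (V₀/V)^(Q_out/(Q_in−Q_out)) = 75.2 × (19.2/14.497)^(-5.7405) = 14.989 mg.
C = m/V = 14.989/14.497 = 1.0339 mg/m³.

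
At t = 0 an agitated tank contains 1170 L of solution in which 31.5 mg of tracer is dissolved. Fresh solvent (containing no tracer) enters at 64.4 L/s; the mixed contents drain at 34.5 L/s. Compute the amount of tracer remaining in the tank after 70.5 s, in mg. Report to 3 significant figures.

9.60 mg

Total volume: dV/dt = Q_in − Q_out = 29.900 L/s, so V(t) = 1170 + 29.900 t and V(70.5) = 3278.0 L.
No tracer enters, so dm/dt = −Q_out · (m/V).
dm/m = −Q_out dt/(V₀ + 29.900 t); integrating gives ln(m/m₀) = −(Q_out/(Q_in−Q_out)) ln(V/V₀).
m = m₀ (V₀/V)^(Q_out/(Q_in−Q_out)) = 31.5 × (1170/3278.0)^(1.1538) = 9.5953 mg.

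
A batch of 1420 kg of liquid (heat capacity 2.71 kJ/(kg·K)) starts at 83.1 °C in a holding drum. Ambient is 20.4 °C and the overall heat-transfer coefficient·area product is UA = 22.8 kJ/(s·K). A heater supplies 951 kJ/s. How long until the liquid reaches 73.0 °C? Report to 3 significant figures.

111 s

Unsteady energy balance on the tank contents: M c_p dT/dt = −UA(T − T_amb) + Q̇.
τ = M c_p/UA = 168.78 s; T_ss = T_amb + Q̇/UA = 20.4 + 951/22.8 = 62.111 °C.
T(t) = T_ss + (T₀ − T_ss)e^(−t/τ); set T = 73.0:
t = −τ ln[(T − T_ss)/(T₀ − T_ss)] = −168.78 · ln(0.51881) = 110.76 s.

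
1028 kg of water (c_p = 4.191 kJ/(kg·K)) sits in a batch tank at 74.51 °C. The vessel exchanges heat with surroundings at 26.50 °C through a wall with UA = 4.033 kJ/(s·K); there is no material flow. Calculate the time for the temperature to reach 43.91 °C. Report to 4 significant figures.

M c_p dT/dt = −UA(T − T_amb).
τ = M c_p/UA = 1068.27 s; T_ss = T_amb = 26.5000 °C.
T(t) = T_ss + (T₀ − T_ss)e^(−t/τ); set T = 43.91:
t = −τ ln[(T − T_ss)/(T₀ − T_ss)] = −1068.27 · ln(0.362633) = 1083.62 s.

1084 s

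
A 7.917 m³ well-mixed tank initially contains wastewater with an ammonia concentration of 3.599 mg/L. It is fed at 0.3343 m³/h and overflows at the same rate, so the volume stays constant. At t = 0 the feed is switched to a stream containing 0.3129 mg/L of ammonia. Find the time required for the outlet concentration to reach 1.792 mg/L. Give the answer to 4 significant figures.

18.90 h

Accumulation = in − out for the solute gives V dC/dt = Q(C_in − C), so τ = V/Q = 23.6823 h.
C(t) = C_in + (C₀ − C_in) e^(−t/τ). Set C = 1.792 and solve for t:
e^(−t/τ) = (C − C_in)/(C₀ − C_in) = (1.792 − 0.3129)/(3.599 − 0.3129) = 0.450108
t = −τ ln(…) = 23.6823 × 0.798268 = 18.9048 h.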